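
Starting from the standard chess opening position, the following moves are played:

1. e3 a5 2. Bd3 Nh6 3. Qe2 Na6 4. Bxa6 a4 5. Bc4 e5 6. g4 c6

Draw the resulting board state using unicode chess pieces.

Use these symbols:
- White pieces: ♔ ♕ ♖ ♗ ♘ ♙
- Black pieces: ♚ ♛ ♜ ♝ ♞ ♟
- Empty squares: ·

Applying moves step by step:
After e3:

♜ ♞ ♝ ♛ ♚ ♝ ♞ ♜
♟ ♟ ♟ ♟ ♟ ♟ ♟ ♟
· · · · · · · ·
· · · · · · · ·
· · · · · · · ·
· · · · ♙ · · ·
♙ ♙ ♙ ♙ · ♙ ♙ ♙
♖ ♘ ♗ ♕ ♔ ♗ ♘ ♖


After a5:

♜ ♞ ♝ ♛ ♚ ♝ ♞ ♜
· ♟ ♟ ♟ ♟ ♟ ♟ ♟
· · · · · · · ·
♟ · · · · · · ·
· · · · · · · ·
· · · · ♙ · · ·
♙ ♙ ♙ ♙ · ♙ ♙ ♙
♖ ♘ ♗ ♕ ♔ ♗ ♘ ♖


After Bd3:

♜ ♞ ♝ ♛ ♚ ♝ ♞ ♜
· ♟ ♟ ♟ ♟ ♟ ♟ ♟
· · · · · · · ·
♟ · · · · · · ·
· · · · · · · ·
· · · ♗ ♙ · · ·
♙ ♙ ♙ ♙ · ♙ ♙ ♙
♖ ♘ ♗ ♕ ♔ · ♘ ♖


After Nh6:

♜ ♞ ♝ ♛ ♚ ♝ · ♜
· ♟ ♟ ♟ ♟ ♟ ♟ ♟
· · · · · · · ♞
♟ · · · · · · ·
· · · · · · · ·
· · · ♗ ♙ · · ·
♙ ♙ ♙ ♙ · ♙ ♙ ♙
♖ ♘ ♗ ♕ ♔ · ♘ ♖


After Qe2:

♜ ♞ ♝ ♛ ♚ ♝ · ♜
· ♟ ♟ ♟ ♟ ♟ ♟ ♟
· · · · · · · ♞
♟ · · · · · · ·
· · · · · · · ·
· · · ♗ ♙ · · ·
♙ ♙ ♙ ♙ ♕ ♙ ♙ ♙
♖ ♘ ♗ · ♔ · ♘ ♖


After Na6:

♜ · ♝ ♛ ♚ ♝ · ♜
· ♟ ♟ ♟ ♟ ♟ ♟ ♟
♞ · · · · · · ♞
♟ · · · · · · ·
· · · · · · · ·
· · · ♗ ♙ · · ·
♙ ♙ ♙ ♙ ♕ ♙ ♙ ♙
♖ ♘ ♗ · ♔ · ♘ ♖


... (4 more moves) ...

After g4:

♜ · ♝ ♛ ♚ ♝ · ♜
· ♟ ♟ ♟ · ♟ ♟ ♟
· · · · · · · ♞
· · · · ♟ · · ·
♟ · ♗ · · · ♙ ·
· · · · ♙ · · ·
♙ ♙ ♙ ♙ ♕ ♙ · ♙
♖ ♘ ♗ · ♔ · ♘ ♖


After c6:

♜ · ♝ ♛ ♚ ♝ · ♜
· ♟ · ♟ · ♟ ♟ ♟
· · ♟ · · · · ♞
· · · · ♟ · · ·
♟ · ♗ · · · ♙ ·
· · · · ♙ · · ·
♙ ♙ ♙ ♙ ♕ ♙ · ♙
♖ ♘ ♗ · ♔ · ♘ ♖



  a b c d e f g h
  ─────────────────
8│♜ · ♝ ♛ ♚ ♝ · ♜│8
7│· ♟ · ♟ · ♟ ♟ ♟│7
6│· · ♟ · · · · ♞│6
5│· · · · ♟ · · ·│5
4│♟ · ♗ · · · ♙ ·│4
3│· · · · ♙ · · ·│3
2│♙ ♙ ♙ ♙ ♕ ♙ · ♙│2
1│♖ ♘ ♗ · ♔ · ♘ ♖│1
  ─────────────────
  a b c d e f g h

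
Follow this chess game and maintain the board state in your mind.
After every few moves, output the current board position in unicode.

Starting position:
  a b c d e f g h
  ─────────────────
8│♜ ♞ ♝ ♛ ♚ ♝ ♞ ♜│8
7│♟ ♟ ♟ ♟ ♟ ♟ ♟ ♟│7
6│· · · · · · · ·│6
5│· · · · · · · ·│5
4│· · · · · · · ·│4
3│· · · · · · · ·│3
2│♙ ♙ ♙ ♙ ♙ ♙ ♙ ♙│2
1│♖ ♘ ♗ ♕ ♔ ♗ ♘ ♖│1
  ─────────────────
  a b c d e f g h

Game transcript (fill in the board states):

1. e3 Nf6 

  a b c d e f g h
  ─────────────────
8│♜ ♞ ♝ ♛ ♚ ♝ · ♜│8
7│♟ ♟ ♟ ♟ ♟ ♟ ♟ ♟│7
6│· · · · · ♞ · ·│6
5│· · · · · · · ·│5
4│· · · · · · · ·│4
3│· · · · ♙ · · ·│3
2│♙ ♙ ♙ ♙ · ♙ ♙ ♙│2
1│♖ ♘ ♗ ♕ ♔ ♗ ♘ ♖│1
  ─────────────────
  a b c d e f g h

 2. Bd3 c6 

  a b c d e f g h
  ─────────────────
8│♜ ♞ ♝ ♛ ♚ ♝ · ♜│8
7│♟ ♟ · ♟ ♟ ♟ ♟ ♟│7
6│· · ♟ · · ♞ · ·│6
5│· · · · · · · ·│5
4│· · · · · · · ·│4
3│· · · ♗ ♙ · · ·│3
2│♙ ♙ ♙ ♙ · ♙ ♙ ♙│2
1│♖ ♘ ♗ ♕ ♔ · ♘ ♖│1
  ─────────────────
  a b c d e f g h

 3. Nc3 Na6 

  a b c d e f g h
  ─────────────────
8│♜ · ♝ ♛ ♚ ♝ · ♜│8
7│♟ ♟ · ♟ ♟ ♟ ♟ ♟│7
6│♞ · ♟ · · ♞ · ·│6
5│· · · · · · · ·│5
4│· · · · · · · ·│4
3│· · ♘ ♗ ♙ · · ·│3
2│♙ ♙ ♙ ♙ · ♙ ♙ ♙│2
1│♖ · ♗ ♕ ♔ · ♘ ♖│1
  ─────────────────
  a b c d e f g h

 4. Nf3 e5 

  a b c d e f g h
  ─────────────────
8│♜ · ♝ ♛ ♚ ♝ · ♜│8
7│♟ ♟ · ♟ · ♟ ♟ ♟│7
6│♞ · ♟ · · ♞ · ·│6
5│· · · · ♟ · · ·│5
4│· · · · · · · ·│4
3│· · ♘ ♗ ♙ ♘ · ·│3
2│♙ ♙ ♙ ♙ · ♙ ♙ ♙│2
1│♖ · ♗ ♕ ♔ · · ♖│1
  ─────────────────
  a b c d e f g h



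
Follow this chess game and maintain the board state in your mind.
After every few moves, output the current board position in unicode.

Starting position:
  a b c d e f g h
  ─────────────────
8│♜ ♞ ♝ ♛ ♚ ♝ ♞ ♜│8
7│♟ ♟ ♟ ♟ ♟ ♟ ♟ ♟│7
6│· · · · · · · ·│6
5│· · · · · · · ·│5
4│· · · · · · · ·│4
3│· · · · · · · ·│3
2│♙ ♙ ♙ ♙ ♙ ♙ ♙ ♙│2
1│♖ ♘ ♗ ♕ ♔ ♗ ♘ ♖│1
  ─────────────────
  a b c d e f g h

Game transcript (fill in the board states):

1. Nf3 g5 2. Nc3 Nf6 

  a b c d e f g h
  ─────────────────
8│♜ ♞ ♝ ♛ ♚ ♝ · ♜│8
7│♟ ♟ ♟ ♟ ♟ ♟ · ♟│7
6│· · · · · ♞ · ·│6
5│· · · · · · ♟ ·│5
4│· · · · · · · ·│4
3│· · ♘ · · ♘ · ·│3
2│♙ ♙ ♙ ♙ ♙ ♙ ♙ ♙│2
1│♖ · ♗ ♕ ♔ ♗ · ♖│1
  ─────────────────
  a b c d e f g h

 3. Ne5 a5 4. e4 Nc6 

  a b c d e f g h
  ─────────────────
8│♜ · ♝ ♛ ♚ ♝ · ♜│8
7│· ♟ ♟ ♟ ♟ ♟ · ♟│7
6│· · ♞ · · ♞ · ·│6
5│♟ · · · ♘ · ♟ ·│5
4│· · · · ♙ · · ·│4
3│· · ♘ · · · · ·│3
2│♙ ♙ ♙ ♙ · ♙ ♙ ♙│2
1│♖ · ♗ ♕ ♔ ♗ · ♖│1
  ─────────────────
  a b c d e f g h

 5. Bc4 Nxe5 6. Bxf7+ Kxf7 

  a b c d e f g h
  ─────────────────
8│♜ · ♝ ♛ · ♝ · ♜│8
7│· ♟ ♟ ♟ ♟ ♚ · ♟│7
6│· · · · · ♞ · ·│6
5│♟ · · · ♞ · ♟ ·│5
4│· · · · ♙ · · ·│4
3│· · ♘ · · · · ·│3
2│♙ ♙ ♙ ♙ · ♙ ♙ ♙│2
1│♖ · ♗ ♕ ♔ · · ♖│1
  ─────────────────
  a b c d e f g h

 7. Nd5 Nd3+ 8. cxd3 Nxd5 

  a b c d e f g h
  ─────────────────
8│♜ · ♝ ♛ · ♝ · ♜│8
7│· ♟ ♟ ♟ ♟ ♚ · ♟│7
6│· · · · · · · ·│6
5│♟ · · ♞ · · ♟ ·│5
4│· · · · ♙ · · ·│4
3│· · · ♙ · · · ·│3
2│♙ ♙ · ♙ · ♙ ♙ ♙│2
1│♖ · ♗ ♕ ♔ · · ♖│1
  ─────────────────
  a b c d e f g h



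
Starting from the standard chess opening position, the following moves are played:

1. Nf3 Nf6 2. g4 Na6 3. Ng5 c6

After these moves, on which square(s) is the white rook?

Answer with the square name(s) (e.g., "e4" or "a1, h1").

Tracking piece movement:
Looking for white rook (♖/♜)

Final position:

  a b c d e f g h
  ─────────────────
8│♜ · ♝ ♛ ♚ ♝ · ♜│8
7│♟ ♟ · ♟ ♟ ♟ ♟ ♟│7
6│♞ · ♟ · · ♞ · ·│6
5│· · · · · · ♘ ·│5
4│· · · · · · ♙ ·│4
3│· · · · · · · ·│3
2│♙ ♙ ♙ ♙ ♙ ♙ · ♙│2
1│♖ ♘ ♗ ♕ ♔ ♗ · ♖│1
  ─────────────────
  a b c d e f g h


a1, h1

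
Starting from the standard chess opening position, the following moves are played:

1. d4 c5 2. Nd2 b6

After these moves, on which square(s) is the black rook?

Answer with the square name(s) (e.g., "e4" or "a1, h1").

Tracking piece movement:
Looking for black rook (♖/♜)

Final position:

  a b c d e f g h
  ─────────────────
8│♜ ♞ ♝ ♛ ♚ ♝ ♞ ♜│8
7│♟ · · ♟ ♟ ♟ ♟ ♟│7
6│· ♟ · · · · · ·│6
5│· · ♟ · · · · ·│5
4│· · · ♙ · · · ·│4
3│· · · · · · · ·│3
2│♙ ♙ ♙ ♘ ♙ ♙ ♙ ♙│2
1│♖ · ♗ ♕ ♔ ♗ ♘ ♖│1
  ─────────────────
  a b c d e f g h


a8, h8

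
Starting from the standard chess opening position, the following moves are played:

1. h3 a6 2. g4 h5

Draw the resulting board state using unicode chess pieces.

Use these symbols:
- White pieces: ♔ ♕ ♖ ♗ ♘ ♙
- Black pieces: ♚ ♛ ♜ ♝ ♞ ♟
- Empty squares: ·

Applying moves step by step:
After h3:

♜ ♞ ♝ ♛ ♚ ♝ ♞ ♜
♟ ♟ ♟ ♟ ♟ ♟ ♟ ♟
· · · · · · · ·
· · · · · · · ·
· · · · · · · ·
· · · · · · · ♙
♙ ♙ ♙ ♙ ♙ ♙ ♙ ·
♖ ♘ ♗ ♕ ♔ ♗ ♘ ♖


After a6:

♜ ♞ ♝ ♛ ♚ ♝ ♞ ♜
· ♟ ♟ ♟ ♟ ♟ ♟ ♟
♟ · · · · · · ·
· · · · · · · ·
· · · · · · · ·
· · · · · · · ♙
♙ ♙ ♙ ♙ ♙ ♙ ♙ ·
♖ ♘ ♗ ♕ ♔ ♗ ♘ ♖


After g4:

♜ ♞ ♝ ♛ ♚ ♝ ♞ ♜
· ♟ ♟ ♟ ♟ ♟ ♟ ♟
♟ · · · · · · ·
· · · · · · · ·
· · · · · · ♙ ·
· · · · · · · ♙
♙ ♙ ♙ ♙ ♙ ♙ · ·
♖ ♘ ♗ ♕ ♔ ♗ ♘ ♖


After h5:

♜ ♞ ♝ ♛ ♚ ♝ ♞ ♜
· ♟ ♟ ♟ ♟ ♟ ♟ ·
♟ · · · · · · ·
· · · · · · · ♟
· · · · · · ♙ ·
· · · · · · · ♙
♙ ♙ ♙ ♙ ♙ ♙ · ·
♖ ♘ ♗ ♕ ♔ ♗ ♘ ♖



  a b c d e f g h
  ─────────────────
8│♜ ♞ ♝ ♛ ♚ ♝ ♞ ♜│8
7│· ♟ ♟ ♟ ♟ ♟ ♟ ·│7
6│♟ · · · · · · ·│6
5│· · · · · · · ♟│5
4│· · · · · · ♙ ·│4
3│· · · · · · · ♙│3
2│♙ ♙ ♙ ♙ ♙ ♙ · ·│2
1│♖ ♘ ♗ ♕ ♔ ♗ ♘ ♖│1
  ─────────────────
  a b c d e f g h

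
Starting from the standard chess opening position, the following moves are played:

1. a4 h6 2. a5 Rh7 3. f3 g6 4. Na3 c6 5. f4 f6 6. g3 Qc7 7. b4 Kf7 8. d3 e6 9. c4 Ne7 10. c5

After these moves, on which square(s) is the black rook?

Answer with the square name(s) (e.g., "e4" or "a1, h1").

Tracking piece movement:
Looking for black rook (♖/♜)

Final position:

  a b c d e f g h
  ─────────────────
8│♜ ♞ ♝ · · ♝ · ·│8
7│♟ ♟ ♛ ♟ ♞ ♚ · ♜│7
6│· · ♟ · ♟ ♟ ♟ ♟│6
5│♙ · ♙ · · · · ·│5
4│· ♙ · · · ♙ · ·│4
3│♘ · · ♙ · · ♙ ·│3
2│· · · · ♙ · · ♙│2
1│♖ · ♗ ♕ ♔ ♗ ♘ ♖│1
  ─────────────────
  a b c d e f g h


a8, h7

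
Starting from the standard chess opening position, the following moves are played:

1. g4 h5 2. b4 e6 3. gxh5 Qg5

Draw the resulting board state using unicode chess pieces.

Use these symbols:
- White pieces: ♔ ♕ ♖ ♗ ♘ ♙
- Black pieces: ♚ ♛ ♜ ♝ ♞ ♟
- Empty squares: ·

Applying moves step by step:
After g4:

♜ ♞ ♝ ♛ ♚ ♝ ♞ ♜
♟ ♟ ♟ ♟ ♟ ♟ ♟ ♟
· · · · · · · ·
· · · · · · · ·
· · · · · · ♙ ·
· · · · · · · ·
♙ ♙ ♙ ♙ ♙ ♙ · ♙
♖ ♘ ♗ ♕ ♔ ♗ ♘ ♖


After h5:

♜ ♞ ♝ ♛ ♚ ♝ ♞ ♜
♟ ♟ ♟ ♟ ♟ ♟ ♟ ·
· · · · · · · ·
· · · · · · · ♟
· · · · · · ♙ ·
· · · · · · · ·
♙ ♙ ♙ ♙ ♙ ♙ · ♙
♖ ♘ ♗ ♕ ♔ ♗ ♘ ♖


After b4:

♜ ♞ ♝ ♛ ♚ ♝ ♞ ♜
♟ ♟ ♟ ♟ ♟ ♟ ♟ ·
· · · · · · · ·
· · · · · · · ♟
· ♙ · · · · ♙ ·
· · · · · · · ·
♙ · ♙ ♙ ♙ ♙ · ♙
♖ ♘ ♗ ♕ ♔ ♗ ♘ ♖


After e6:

♜ ♞ ♝ ♛ ♚ ♝ ♞ ♜
♟ ♟ ♟ ♟ · ♟ ♟ ·
· · · · ♟ · · ·
· · · · · · · ♟
· ♙ · · · · ♙ ·
· · · · · · · ·
♙ · ♙ ♙ ♙ ♙ · ♙
♖ ♘ ♗ ♕ ♔ ♗ ♘ ♖


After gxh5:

♜ ♞ ♝ ♛ ♚ ♝ ♞ ♜
♟ ♟ ♟ ♟ · ♟ ♟ ·
· · · · ♟ · · ·
· · · · · · · ♙
· ♙ · · · · · ·
· · · · · · · ·
♙ · ♙ ♙ ♙ ♙ · ♙
♖ ♘ ♗ ♕ ♔ ♗ ♘ ♖


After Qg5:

♜ ♞ ♝ · ♚ ♝ ♞ ♜
♟ ♟ ♟ ♟ · ♟ ♟ ·
· · · · ♟ · · ·
· · · · · · ♛ ♙
· ♙ · · · · · ·
· · · · · · · ·
♙ · ♙ ♙ ♙ ♙ · ♙
♖ ♘ ♗ ♕ ♔ ♗ ♘ ♖



  a b c d e f g h
  ─────────────────
8│♜ ♞ ♝ · ♚ ♝ ♞ ♜│8
7│♟ ♟ ♟ ♟ · ♟ ♟ ·│7
6│· · · · ♟ · · ·│6
5│· · · · · · ♛ ♙│5
4│· ♙ · · · · · ·│4
3│· · · · · · · ·│3
2│♙ · ♙ ♙ ♙ ♙ · ♙│2
1│♖ ♘ ♗ ♕ ♔ ♗ ♘ ♖│1
  ─────────────────
  a b c d e f g h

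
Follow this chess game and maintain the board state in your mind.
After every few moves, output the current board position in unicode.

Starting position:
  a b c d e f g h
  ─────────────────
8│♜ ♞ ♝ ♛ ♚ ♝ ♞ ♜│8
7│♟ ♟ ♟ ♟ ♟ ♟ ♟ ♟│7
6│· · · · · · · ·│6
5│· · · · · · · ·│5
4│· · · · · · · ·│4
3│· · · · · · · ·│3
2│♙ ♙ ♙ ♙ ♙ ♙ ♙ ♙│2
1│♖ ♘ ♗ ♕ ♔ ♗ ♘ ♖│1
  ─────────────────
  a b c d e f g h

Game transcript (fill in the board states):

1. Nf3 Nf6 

  a b c d e f g h
  ─────────────────
8│♜ ♞ ♝ ♛ ♚ ♝ · ♜│8
7│♟ ♟ ♟ ♟ ♟ ♟ ♟ ♟│7
6│· · · · · ♞ · ·│6
5│· · · · · · · ·│5
4│· · · · · · · ·│4
3│· · · · · ♘ · ·│3
2│♙ ♙ ♙ ♙ ♙ ♙ ♙ ♙│2
1│♖ ♘ ♗ ♕ ♔ ♗ · ♖│1
  ─────────────────
  a b c d e f g h

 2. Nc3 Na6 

  a b c d e f g h
  ─────────────────
8│♜ · ♝ ♛ ♚ ♝ · ♜│8
7│♟ ♟ ♟ ♟ ♟ ♟ ♟ ♟│7
6│♞ · · · · ♞ · ·│6
5│· · · · · · · ·│5
4│· · · · · · · ·│4
3│· · ♘ · · ♘ · ·│3
2│♙ ♙ ♙ ♙ ♙ ♙ ♙ ♙│2
1│♖ · ♗ ♕ ♔ ♗ · ♖│1
  ─────────────────
  a b c d e f g h

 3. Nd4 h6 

  a b c d e f g h
  ─────────────────
8│♜ · ♝ ♛ ♚ ♝ · ♜│8
7│♟ ♟ ♟ ♟ ♟ ♟ ♟ ·│7
6│♞ · · · · ♞ · ♟│6
5│· · · · · · · ·│5
4│· · · ♘ · · · ·│4
3│· · ♘ · · · · ·│3
2│♙ ♙ ♙ ♙ ♙ ♙ ♙ ♙│2
1│♖ · ♗ ♕ ♔ ♗ · ♖│1
  ─────────────────
  a b c d e f g h

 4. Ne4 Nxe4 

  a b c d e f g h
  ─────────────────
8│♜ · ♝ ♛ ♚ ♝ · ♜│8
7│♟ ♟ ♟ ♟ ♟ ♟ ♟ ·│7
6│♞ · · · · · · ♟│6
5│· · · · · · · ·│5
4│· · · ♘ ♞ · · ·│4
3│· · · · · · · ·│3
2│♙ ♙ ♙ ♙ ♙ ♙ ♙ ♙│2
1│♖ · ♗ ♕ ♔ ♗ · ♖│1
  ─────────────────
  a b c d e f g h

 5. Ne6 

  a b c d e f g h
  ─────────────────
8│♜ · ♝ ♛ ♚ ♝ · ♜│8
7│♟ ♟ ♟ ♟ ♟ ♟ ♟ ·│7
6│♞ · · · ♘ · · ♟│6
5│· · · · · · · ·│5
4│· · · · ♞ · · ·│4
3│· · · · · · · ·│3
2│♙ ♙ ♙ ♙ ♙ ♙ ♙ ♙│2
1│♖ · ♗ ♕ ♔ ♗ · ♖│1
  ─────────────────
  a b c d e f g h


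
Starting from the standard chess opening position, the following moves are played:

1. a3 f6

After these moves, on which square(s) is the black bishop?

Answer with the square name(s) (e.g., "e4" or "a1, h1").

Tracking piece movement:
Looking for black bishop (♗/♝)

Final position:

  a b c d e f g h
  ─────────────────
8│♜ ♞ ♝ ♛ ♚ ♝ ♞ ♜│8
7│♟ ♟ ♟ ♟ ♟ · ♟ ♟│7
6│· · · · · ♟ · ·│6
5│· · · · · · · ·│5
4│· · · · · · · ·│4
3│♙ · · · · · · ·│3
2│· ♙ ♙ ♙ ♙ ♙ ♙ ♙│2
1│♖ ♘ ♗ ♕ ♔ ♗ ♘ ♖│1
  ─────────────────
  a b c d e f g h


c8, f8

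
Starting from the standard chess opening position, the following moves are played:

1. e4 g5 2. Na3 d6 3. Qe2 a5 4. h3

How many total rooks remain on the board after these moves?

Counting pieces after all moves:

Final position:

  a b c d e f g h
  ─────────────────
8│♜ ♞ ♝ ♛ ♚ ♝ ♞ ♜│8
7│· ♟ ♟ · ♟ ♟ · ♟│7
6│· · · ♟ · · · ·│6
5│♟ · · · · · ♟ ·│5
4│· · · · ♙ · · ·│4
3│♘ · · · · · · ♙│3
2│♙ ♙ ♙ ♙ ♕ ♙ ♙ ·│2
1│♖ · ♗ · ♔ ♗ ♘ ♖│1
  ─────────────────
  a b c d e f g h


4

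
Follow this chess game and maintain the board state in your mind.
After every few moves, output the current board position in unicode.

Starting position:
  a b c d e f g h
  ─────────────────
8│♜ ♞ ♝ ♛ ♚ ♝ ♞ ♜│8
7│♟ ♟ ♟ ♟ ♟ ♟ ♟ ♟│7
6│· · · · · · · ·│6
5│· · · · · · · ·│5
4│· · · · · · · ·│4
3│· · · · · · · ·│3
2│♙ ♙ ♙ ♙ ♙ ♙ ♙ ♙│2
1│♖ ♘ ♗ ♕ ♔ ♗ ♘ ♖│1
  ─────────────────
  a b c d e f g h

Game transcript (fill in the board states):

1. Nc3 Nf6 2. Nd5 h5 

  a b c d e f g h
  ─────────────────
8│♜ ♞ ♝ ♛ ♚ ♝ · ♜│8
7│♟ ♟ ♟ ♟ ♟ ♟ ♟ ·│7
6│· · · · · ♞ · ·│6
5│· · · ♘ · · · ♟│5
4│· · · · · · · ·│4
3│· · · · · · · ·│3
2│♙ ♙ ♙ ♙ ♙ ♙ ♙ ♙│2
1│♖ · ♗ ♕ ♔ ♗ ♘ ♖│1
  ─────────────────
  a b c d e f g h

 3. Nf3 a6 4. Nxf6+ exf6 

  a b c d e f g h
  ─────────────────
8│♜ ♞ ♝ ♛ ♚ ♝ · ♜│8
7│· ♟ ♟ ♟ · ♟ ♟ ·│7
6│♟ · · · · ♟ · ·│6
5│· · · · · · · ♟│5
4│· · · · · · · ·│4
3│· · · · · ♘ · ·│3
2│♙ ♙ ♙ ♙ ♙ ♙ ♙ ♙│2
1│♖ · ♗ ♕ ♔ ♗ · ♖│1
  ─────────────────
  a b c d e f g h

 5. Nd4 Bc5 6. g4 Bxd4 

  a b c d e f g h
  ─────────────────
8│♜ ♞ ♝ ♛ ♚ · · ♜│8
7│· ♟ ♟ ♟ · ♟ ♟ ·│7
6│♟ · · · · ♟ · ·│6
5│· · · · · · · ♟│5
4│· · · ♝ · · ♙ ·│4
3│· · · · · · · ·│3
2│♙ ♙ ♙ ♙ ♙ ♙ · ♙│2
1│♖ · ♗ ♕ ♔ ♗ · ♖│1
  ─────────────────
  a b c d e f g h

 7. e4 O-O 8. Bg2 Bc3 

  a b c d e f g h
  ─────────────────
8│♜ ♞ ♝ ♛ · ♜ ♚ ·│8
7│· ♟ ♟ ♟ · ♟ ♟ ·│7
6│♟ · · · · ♟ · ·│6
5│· · · · · · · ♟│5
4│· · · · ♙ · ♙ ·│4
3│· · ♝ · · · · ·│3
2│♙ ♙ ♙ ♙ · ♙ ♗ ♙│2
1│♖ · ♗ ♕ ♔ · · ♖│1
  ─────────────────
  a b c d e f g h

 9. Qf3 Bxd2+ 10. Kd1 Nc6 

  a b c d e f g h
  ─────────────────
8│♜ · ♝ ♛ · ♜ ♚ ·│8
7│· ♟ ♟ ♟ · ♟ ♟ ·│7
6│♟ · ♞ · · ♟ · ·│6
5│· · · · · · · ♟│5
4│· · · · ♙ · ♙ ·│4
3│· · · · · ♕ · ·│3
2│♙ ♙ ♙ ♝ · ♙ ♗ ♙│2
1│♖ · ♗ ♔ · · · ♖│1
  ─────────────────
  a b c d e f g h



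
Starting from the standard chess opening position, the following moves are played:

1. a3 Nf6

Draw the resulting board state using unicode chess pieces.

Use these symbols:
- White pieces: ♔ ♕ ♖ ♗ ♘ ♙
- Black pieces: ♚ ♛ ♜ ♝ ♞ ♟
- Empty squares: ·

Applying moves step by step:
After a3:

♜ ♞ ♝ ♛ ♚ ♝ ♞ ♜
♟ ♟ ♟ ♟ ♟ ♟ ♟ ♟
· · · · · · · ·
· · · · · · · ·
· · · · · · · ·
♙ · · · · · · ·
· ♙ ♙ ♙ ♙ ♙ ♙ ♙
♖ ♘ ♗ ♕ ♔ ♗ ♘ ♖


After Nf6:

♜ ♞ ♝ ♛ ♚ ♝ · ♜
♟ ♟ ♟ ♟ ♟ ♟ ♟ ♟
· · · · · ♞ · ·
· · · · · · · ·
· · · · · · · ·
♙ · · · · · · ·
· ♙ ♙ ♙ ♙ ♙ ♙ ♙
♖ ♘ ♗ ♕ ♔ ♗ ♘ ♖



  a b c d e f g h
  ─────────────────
8│♜ ♞ ♝ ♛ ♚ ♝ · ♜│8
7│♟ ♟ ♟ ♟ ♟ ♟ ♟ ♟│7
6│· · · · · ♞ · ·│6
5│· · · · · · · ·│5
4│· · · · · · · ·│4
3│♙ · · · · · · ·│3
2│· ♙ ♙ ♙ ♙ ♙ ♙ ♙│2
1│♖ ♘ ♗ ♕ ♔ ♗ ♘ ♖│1
  ─────────────────
  a b c d e f g h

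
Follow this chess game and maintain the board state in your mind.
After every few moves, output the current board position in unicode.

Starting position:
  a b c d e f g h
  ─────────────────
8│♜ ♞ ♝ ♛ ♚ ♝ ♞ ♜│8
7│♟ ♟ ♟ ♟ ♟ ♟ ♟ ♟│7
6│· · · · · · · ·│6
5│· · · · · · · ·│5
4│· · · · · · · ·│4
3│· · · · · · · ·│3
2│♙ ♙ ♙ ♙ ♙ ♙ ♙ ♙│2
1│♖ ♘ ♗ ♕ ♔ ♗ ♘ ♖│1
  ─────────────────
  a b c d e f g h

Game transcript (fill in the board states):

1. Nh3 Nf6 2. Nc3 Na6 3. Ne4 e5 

  a b c d e f g h
  ─────────────────
8│♜ · ♝ ♛ ♚ ♝ · ♜│8
7│♟ ♟ ♟ ♟ · ♟ ♟ ♟│7
6│♞ · · · · ♞ · ·│6
5│· · · · ♟ · · ·│5
4│· · · · ♘ · · ·│4
3│· · · · · · · ♘│3
2│♙ ♙ ♙ ♙ ♙ ♙ ♙ ♙│2
1│♖ · ♗ ♕ ♔ ♗ · ♖│1
  ─────────────────
  a b c d e f g h

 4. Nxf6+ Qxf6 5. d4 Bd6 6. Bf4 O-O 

  a b c d e f g h
  ─────────────────
8│♜ · ♝ · · ♜ ♚ ·│8
7│♟ ♟ ♟ ♟ · ♟ ♟ ♟│7
6│♞ · · ♝ · ♛ · ·│6
5│· · · · ♟ · · ·│5
4│· · · ♙ · ♗ · ·│4
3│· · · · · · · ♘│3
2│♙ ♙ ♙ · ♙ ♙ ♙ ♙│2
1│♖ · · ♕ ♔ ♗ · ♖│1
  ─────────────────
  a b c d e f g h

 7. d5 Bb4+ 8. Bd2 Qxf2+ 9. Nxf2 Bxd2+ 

  a b c d e f g h
  ─────────────────
8│♜ · ♝ · · ♜ ♚ ·│8
7│♟ ♟ ♟ ♟ · ♟ ♟ ♟│7
6│♞ · · · · · · ·│6
5│· · · ♙ ♟ · · ·│5
4│· · · · · · · ·│4
3│· · · · · · · ·│3
2│♙ ♙ ♙ ♝ ♙ ♘ ♙ ♙│2
1│♖ · · ♕ ♔ ♗ · ♖│1
  ─────────────────
  a b c d e f g h

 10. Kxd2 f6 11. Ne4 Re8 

  a b c d e f g h
  ─────────────────
8│♜ · ♝ · ♜ · ♚ ·│8
7│♟ ♟ ♟ ♟ · · ♟ ♟│7
6│♞ · · · · ♟ · ·│6
5│· · · ♙ ♟ · · ·│5
4│· · · · ♘ · · ·│4
3│· · · · · · · ·│3
2│♙ ♙ ♙ ♔ ♙ · ♙ ♙│2
1│♖ · · ♕ · ♗ · ♖│1
  ─────────────────
  a b c d e f g h


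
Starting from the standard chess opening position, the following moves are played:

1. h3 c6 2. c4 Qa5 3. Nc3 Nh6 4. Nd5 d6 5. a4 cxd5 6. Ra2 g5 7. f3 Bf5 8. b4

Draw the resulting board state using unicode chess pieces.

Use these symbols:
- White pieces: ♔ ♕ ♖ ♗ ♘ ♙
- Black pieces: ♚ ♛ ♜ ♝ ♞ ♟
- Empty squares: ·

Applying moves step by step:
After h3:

♜ ♞ ♝ ♛ ♚ ♝ ♞ ♜
♟ ♟ ♟ ♟ ♟ ♟ ♟ ♟
· · · · · · · ·
· · · · · · · ·
· · · · · · · ·
· · · · · · · ♙
♙ ♙ ♙ ♙ ♙ ♙ ♙ ·
♖ ♘ ♗ ♕ ♔ ♗ ♘ ♖


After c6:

♜ ♞ ♝ ♛ ♚ ♝ ♞ ♜
♟ ♟ · ♟ ♟ ♟ ♟ ♟
· · ♟ · · · · ·
· · · · · · · ·
· · · · · · · ·
· · · · · · · ♙
♙ ♙ ♙ ♙ ♙ ♙ ♙ ·
♖ ♘ ♗ ♕ ♔ ♗ ♘ ♖


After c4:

♜ ♞ ♝ ♛ ♚ ♝ ♞ ♜
♟ ♟ · ♟ ♟ ♟ ♟ ♟
· · ♟ · · · · ·
· · · · · · · ·
· · ♙ · · · · ·
· · · · · · · ♙
♙ ♙ · ♙ ♙ ♙ ♙ ·
♖ ♘ ♗ ♕ ♔ ♗ ♘ ♖


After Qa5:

♜ ♞ ♝ · ♚ ♝ ♞ ♜
♟ ♟ · ♟ ♟ ♟ ♟ ♟
· · ♟ · · · · ·
♛ · · · · · · ·
· · ♙ · · · · ·
· · · · · · · ♙
♙ ♙ · ♙ ♙ ♙ ♙ ·
♖ ♘ ♗ ♕ ♔ ♗ ♘ ♖


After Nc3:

♜ ♞ ♝ · ♚ ♝ ♞ ♜
♟ ♟ · ♟ ♟ ♟ ♟ ♟
· · ♟ · · · · ·
♛ · · · · · · ·
· · ♙ · · · · ·
· · ♘ · · · · ♙
♙ ♙ · ♙ ♙ ♙ ♙ ·
♖ · ♗ ♕ ♔ ♗ ♘ ♖


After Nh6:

♜ ♞ ♝ · ♚ ♝ · ♜
♟ ♟ · ♟ ♟ ♟ ♟ ♟
· · ♟ · · · · ♞
♛ · · · · · · ·
· · ♙ · · · · ·
· · ♘ · · · · ♙
♙ ♙ · ♙ ♙ ♙ ♙ ·
♖ · ♗ ♕ ♔ ♗ ♘ ♖


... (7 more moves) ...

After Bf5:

♜ ♞ · · ♚ ♝ · ♜
♟ ♟ · · ♟ ♟ · ♟
· · · ♟ · · · ♞
♛ · · ♟ · ♝ ♟ ·
♙ · ♙ · · · · ·
· · · · · ♙ · ♙
♖ ♙ · ♙ ♙ · ♙ ·
· · ♗ ♕ ♔ ♗ ♘ ♖


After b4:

♜ ♞ · · ♚ ♝ · ♜
♟ ♟ · · ♟ ♟ · ♟
· · · ♟ · · · ♞
♛ · · ♟ · ♝ ♟ ·
♙ ♙ ♙ · · · · ·
· · · · · ♙ · ♙
♖ · · ♙ ♙ · ♙ ·
· · ♗ ♕ ♔ ♗ ♘ ♖



  a b c d e f g h
  ─────────────────
8│♜ ♞ · · ♚ ♝ · ♜│8
7│♟ ♟ · · ♟ ♟ · ♟│7
6│· · · ♟ · · · ♞│6
5│♛ · · ♟ · ♝ ♟ ·│5
4│♙ ♙ ♙ · · · · ·│4
3│· · · · · ♙ · ♙│3
2│♖ · · ♙ ♙ · ♙ ·│2
1│· · ♗ ♕ ♔ ♗ ♘ ♖│1
  ─────────────────
  a b c d e f g h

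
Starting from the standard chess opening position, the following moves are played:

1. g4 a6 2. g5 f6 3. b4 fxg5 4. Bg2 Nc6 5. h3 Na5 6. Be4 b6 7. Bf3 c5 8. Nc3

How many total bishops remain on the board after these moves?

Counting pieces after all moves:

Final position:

  a b c d e f g h
  ─────────────────
8│♜ · ♝ ♛ ♚ ♝ ♞ ♜│8
7│· · · ♟ ♟ · ♟ ♟│7
6│♟ ♟ · · · · · ·│6
5│♞ · ♟ · · · ♟ ·│5
4│· ♙ · · · · · ·│4
3│· · ♘ · · ♗ · ♙│3
2│♙ · ♙ ♙ ♙ ♙ · ·│2
1│♖ · ♗ ♕ ♔ · ♘ ♖│1
  ─────────────────
  a b c d e f g h


4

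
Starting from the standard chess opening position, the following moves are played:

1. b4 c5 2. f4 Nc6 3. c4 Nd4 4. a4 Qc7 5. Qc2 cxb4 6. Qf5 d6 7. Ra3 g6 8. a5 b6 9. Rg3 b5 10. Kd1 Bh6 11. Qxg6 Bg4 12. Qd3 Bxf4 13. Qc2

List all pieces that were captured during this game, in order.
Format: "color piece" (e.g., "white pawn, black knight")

Tracking captures:
  cxb4: captured white pawn
  Qxg6: captured black pawn
  Bxf4: captured white pawn

white pawn, black pawn, white pawn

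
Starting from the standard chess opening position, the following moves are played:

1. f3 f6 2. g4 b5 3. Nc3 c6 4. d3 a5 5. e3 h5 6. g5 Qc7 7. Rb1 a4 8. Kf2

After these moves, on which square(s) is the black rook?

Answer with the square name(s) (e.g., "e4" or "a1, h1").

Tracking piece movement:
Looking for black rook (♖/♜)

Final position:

  a b c d e f g h
  ─────────────────
8│♜ ♞ ♝ · ♚ ♝ ♞ ♜│8
7│· · ♛ ♟ ♟ · ♟ ·│7
6│· · ♟ · · ♟ · ·│6
5│· ♟ · · · · ♙ ♟│5
4│♟ · · · · · · ·│4
3│· · ♘ ♙ ♙ ♙ · ·│3
2│♙ ♙ ♙ · · ♔ · ♙│2
1│· ♖ ♗ ♕ · ♗ ♘ ♖│1
  ─────────────────
  a b c d e f g h


a8, h8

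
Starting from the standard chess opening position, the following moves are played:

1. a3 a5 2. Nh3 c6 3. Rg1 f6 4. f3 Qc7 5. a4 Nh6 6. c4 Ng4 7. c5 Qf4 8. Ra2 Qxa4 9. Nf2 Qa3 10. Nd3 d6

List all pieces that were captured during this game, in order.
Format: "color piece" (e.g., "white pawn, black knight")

Tracking captures:
  Qxa4: captured white pawn

white pawn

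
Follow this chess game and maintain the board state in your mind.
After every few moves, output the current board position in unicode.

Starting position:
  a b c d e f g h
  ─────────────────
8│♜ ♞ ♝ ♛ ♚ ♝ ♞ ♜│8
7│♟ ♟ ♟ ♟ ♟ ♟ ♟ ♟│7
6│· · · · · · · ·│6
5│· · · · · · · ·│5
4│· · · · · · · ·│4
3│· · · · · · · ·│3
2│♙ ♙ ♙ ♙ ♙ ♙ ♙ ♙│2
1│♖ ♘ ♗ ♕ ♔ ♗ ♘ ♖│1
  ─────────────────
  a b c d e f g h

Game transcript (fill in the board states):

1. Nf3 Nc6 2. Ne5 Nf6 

  a b c d e f g h
  ─────────────────
8│♜ · ♝ ♛ ♚ ♝ · ♜│8
7│♟ ♟ ♟ ♟ ♟ ♟ ♟ ♟│7
6│· · ♞ · · ♞ · ·│6
5│· · · · ♘ · · ·│5
4│· · · · · · · ·│4
3│· · · · · · · ·│3
2│♙ ♙ ♙ ♙ ♙ ♙ ♙ ♙│2
1│♖ ♘ ♗ ♕ ♔ ♗ · ♖│1
  ─────────────────
  a b c d e f g h

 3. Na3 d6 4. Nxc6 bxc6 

  a b c d e f g h
  ─────────────────
8│♜ · ♝ ♛ ♚ ♝ · ♜│8
7│♟ · ♟ · ♟ ♟ ♟ ♟│7
6│· · ♟ ♟ · ♞ · ·│6
5│· · · · · · · ·│5
4│· · · · · · · ·│4
3│♘ · · · · · · ·│3
2│♙ ♙ ♙ ♙ ♙ ♙ ♙ ♙│2
1│♖ · ♗ ♕ ♔ ♗ · ♖│1
  ─────────────────
  a b c d e f g h

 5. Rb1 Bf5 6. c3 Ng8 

  a b c d e f g h
  ─────────────────
8│♜ · · ♛ ♚ ♝ ♞ ♜│8
7│♟ · ♟ · ♟ ♟ ♟ ♟│7
6│· · ♟ ♟ · · · ·│6
5│· · · · · ♝ · ·│5
4│· · · · · · · ·│4
3│♘ · ♙ · · · · ·│3
2│♙ ♙ · ♙ ♙ ♙ ♙ ♙│2
1│· ♖ ♗ ♕ ♔ ♗ · ♖│1
  ─────────────────
  a b c d e f g h

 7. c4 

  a b c d e f g h
  ─────────────────
8│♜ · · ♛ ♚ ♝ ♞ ♜│8
7│♟ · ♟ · ♟ ♟ ♟ ♟│7
6│· · ♟ ♟ · · · ·│6
5│· · · · · ♝ · ·│5
4│· · ♙ · · · · ·│4
3│♘ · · · · · · ·│3
2│♙ ♙ · ♙ ♙ ♙ ♙ ♙│2
1│· ♖ ♗ ♕ ♔ ♗ · ♖│1
  ─────────────────
  a b c d e f g h


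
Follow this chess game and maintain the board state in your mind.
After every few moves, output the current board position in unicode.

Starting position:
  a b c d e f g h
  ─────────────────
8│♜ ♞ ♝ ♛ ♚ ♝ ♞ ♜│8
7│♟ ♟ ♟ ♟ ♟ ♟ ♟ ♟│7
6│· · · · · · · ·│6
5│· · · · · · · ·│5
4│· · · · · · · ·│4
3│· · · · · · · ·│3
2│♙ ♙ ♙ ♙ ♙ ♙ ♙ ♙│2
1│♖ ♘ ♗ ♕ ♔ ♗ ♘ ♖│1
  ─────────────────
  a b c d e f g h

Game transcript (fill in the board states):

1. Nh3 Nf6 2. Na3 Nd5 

  a b c d e f g h
  ─────────────────
8│♜ ♞ ♝ ♛ ♚ ♝ · ♜│8
7│♟ ♟ ♟ ♟ ♟ ♟ ♟ ♟│7
6│· · · · · · · ·│6
5│· · · ♞ · · · ·│5
4│· · · · · · · ·│4
3│♘ · · · · · · ♘│3
2│♙ ♙ ♙ ♙ ♙ ♙ ♙ ♙│2
1│♖ · ♗ ♕ ♔ ♗ · ♖│1
  ─────────────────
  a b c d e f g h

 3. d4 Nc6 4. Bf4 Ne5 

  a b c d e f g h
  ─────────────────
8│♜ · ♝ ♛ ♚ ♝ · ♜│8
7│♟ ♟ ♟ ♟ ♟ ♟ ♟ ♟│7
6│· · · · · · · ·│6
5│· · · ♞ ♞ · · ·│5
4│· · · ♙ · ♗ · ·│4
3│♘ · · · · · · ♘│3
2│♙ ♙ ♙ · ♙ ♙ ♙ ♙│2
1│♖ · · ♕ ♔ ♗ · ♖│1
  ─────────────────
  a b c d e f g h

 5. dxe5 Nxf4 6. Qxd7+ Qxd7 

  a b c d e f g h
  ─────────────────
8│♜ · ♝ · ♚ ♝ · ♜│8
7│♟ ♟ ♟ ♛ ♟ ♟ ♟ ♟│7
6│· · · · · · · ·│6
5│· · · · ♙ · · ·│5
4│· · · · · ♞ · ·│4
3│♘ · · · · · · ♘│3
2│♙ ♙ ♙ · ♙ ♙ ♙ ♙│2
1│♖ · · · ♔ ♗ · ♖│1
  ─────────────────
  a b c d e f g h

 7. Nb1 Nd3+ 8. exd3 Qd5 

  a b c d e f g h
  ─────────────────
8│♜ · ♝ · ♚ ♝ · ♜│8
7│♟ ♟ ♟ · ♟ ♟ ♟ ♟│7
6│· · · · · · · ·│6
5│· · · ♛ ♙ · · ·│5
4│· · · · · · · ·│4
3│· · · ♙ · · · ♘│3
2│♙ ♙ ♙ · · ♙ ♙ ♙│2
1│♖ ♘ · · ♔ ♗ · ♖│1
  ─────────────────
  a b c d e f g h

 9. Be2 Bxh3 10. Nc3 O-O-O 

  a b c d e f g h
  ─────────────────
8│· · ♚ ♜ · ♝ · ♜│8
7│♟ ♟ ♟ · ♟ ♟ ♟ ♟│7
6│· · · · · · · ·│6
5│· · · ♛ ♙ · · ·│5
4│· · · · · · · ·│4
3│· · ♘ ♙ · · · ♝│3
2│♙ ♙ ♙ · ♗ ♙ ♙ ♙│2
1│♖ · · · ♔ · · ♖│1
  ─────────────────
  a b c d e f g h



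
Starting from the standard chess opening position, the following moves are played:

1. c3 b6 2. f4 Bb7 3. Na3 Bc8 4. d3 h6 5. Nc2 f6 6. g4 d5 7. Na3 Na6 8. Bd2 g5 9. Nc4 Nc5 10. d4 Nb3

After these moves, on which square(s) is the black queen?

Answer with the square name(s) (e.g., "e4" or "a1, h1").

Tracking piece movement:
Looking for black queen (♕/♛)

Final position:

  a b c d e f g h
  ─────────────────
8│♜ · ♝ ♛ ♚ ♝ ♞ ♜│8
7│♟ · ♟ · ♟ · · ·│7
6│· ♟ · · · ♟ · ♟│6
5│· · · ♟ · · ♟ ·│5
4│· · ♘ ♙ · ♙ ♙ ·│4
3│· ♞ ♙ · · · · ·│3
2│♙ ♙ · ♗ ♙ · · ♙│2
1│♖ · · ♕ ♔ ♗ ♘ ♖│1
  ─────────────────
  a b c d e f g h


d8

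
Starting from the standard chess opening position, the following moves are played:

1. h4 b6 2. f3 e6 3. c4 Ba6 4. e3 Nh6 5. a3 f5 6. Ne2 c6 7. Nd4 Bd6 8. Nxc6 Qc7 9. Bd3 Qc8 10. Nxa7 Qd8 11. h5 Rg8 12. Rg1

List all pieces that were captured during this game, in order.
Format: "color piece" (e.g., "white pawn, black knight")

Tracking captures:
  Nxc6: captured black pawn
  Nxa7: captured black pawn

black pawn, black pawn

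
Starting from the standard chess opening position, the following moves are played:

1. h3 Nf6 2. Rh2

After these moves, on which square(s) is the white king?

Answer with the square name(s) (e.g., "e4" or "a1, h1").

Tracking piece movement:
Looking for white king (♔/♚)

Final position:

  a b c d e f g h
  ─────────────────
8│♜ ♞ ♝ ♛ ♚ ♝ · ♜│8
7│♟ ♟ ♟ ♟ ♟ ♟ ♟ ♟│7
6│· · · · · ♞ · ·│6
5│· · · · · · · ·│5
4│· · · · · · · ·│4
3│· · · · · · · ♙│3
2│♙ ♙ ♙ ♙ ♙ ♙ ♙ ♖│2
1│♖ ♘ ♗ ♕ ♔ ♗ ♘ ·│1
  ─────────────────
  a b c d e f g h


e1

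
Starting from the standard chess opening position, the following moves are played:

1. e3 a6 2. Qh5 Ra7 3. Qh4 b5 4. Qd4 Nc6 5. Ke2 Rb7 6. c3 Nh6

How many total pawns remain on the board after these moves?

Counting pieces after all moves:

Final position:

  a b c d e f g h
  ─────────────────
8│· · ♝ ♛ ♚ ♝ · ♜│8
7│· ♜ ♟ ♟ ♟ ♟ ♟ ♟│7
6│♟ · ♞ · · · · ♞│6
5│· ♟ · · · · · ·│5
4│· · · ♕ · · · ·│4
3│· · ♙ · ♙ · · ·│3
2│♙ ♙ · ♙ ♔ ♙ ♙ ♙│2
1│♖ ♘ ♗ · · ♗ ♘ ♖│1
  ─────────────────
  a b c d e f g h


16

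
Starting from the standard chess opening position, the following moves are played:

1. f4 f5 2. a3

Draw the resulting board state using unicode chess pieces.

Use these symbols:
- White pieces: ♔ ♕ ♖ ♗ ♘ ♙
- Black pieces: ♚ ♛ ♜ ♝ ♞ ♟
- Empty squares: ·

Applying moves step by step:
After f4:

♜ ♞ ♝ ♛ ♚ ♝ ♞ ♜
♟ ♟ ♟ ♟ ♟ ♟ ♟ ♟
· · · · · · · ·
· · · · · · · ·
· · · · · ♙ · ·
· · · · · · · ·
♙ ♙ ♙ ♙ ♙ · ♙ ♙
♖ ♘ ♗ ♕ ♔ ♗ ♘ ♖


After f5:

♜ ♞ ♝ ♛ ♚ ♝ ♞ ♜
♟ ♟ ♟ ♟ ♟ · ♟ ♟
· · · · · · · ·
· · · · · ♟ · ·
· · · · · ♙ · ·
· · · · · · · ·
♙ ♙ ♙ ♙ ♙ · ♙ ♙
♖ ♘ ♗ ♕ ♔ ♗ ♘ ♖


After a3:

♜ ♞ ♝ ♛ ♚ ♝ ♞ ♜
♟ ♟ ♟ ♟ ♟ · ♟ ♟
· · · · · · · ·
· · · · · ♟ · ·
· · · · · ♙ · ·
♙ · · · · · · ·
· ♙ ♙ ♙ ♙ · ♙ ♙
♖ ♘ ♗ ♕ ♔ ♗ ♘ ♖



  a b c d e f g h
  ─────────────────
8│♜ ♞ ♝ ♛ ♚ ♝ ♞ ♜│8
7│♟ ♟ ♟ ♟ ♟ · ♟ ♟│7
6│· · · · · · · ·│6
5│· · · · · ♟ · ·│5
4│· · · · · ♙ · ·│4
3│♙ · · · · · · ·│3
2│· ♙ ♙ ♙ ♙ · ♙ ♙│2
1│♖ ♘ ♗ ♕ ♔ ♗ ♘ ♖│1
  ─────────────────
  a b c d e f g h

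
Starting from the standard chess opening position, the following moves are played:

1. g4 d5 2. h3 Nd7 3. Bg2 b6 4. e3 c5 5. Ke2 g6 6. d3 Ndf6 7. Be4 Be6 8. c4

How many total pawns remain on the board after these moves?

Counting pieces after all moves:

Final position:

  a b c d e f g h
  ─────────────────
8│♜ · · ♛ ♚ ♝ ♞ ♜│8
7│♟ · · · ♟ ♟ · ♟│7
6│· ♟ · · ♝ ♞ ♟ ·│6
5│· · ♟ ♟ · · · ·│5
4│· · ♙ · ♗ · ♙ ·│4
3│· · · ♙ ♙ · · ♙│3
2│♙ ♙ · · ♔ ♙ · ·│2
1│♖ ♘ ♗ ♕ · · ♘ ♖│1
  ─────────────────
  a b c d e f g h


16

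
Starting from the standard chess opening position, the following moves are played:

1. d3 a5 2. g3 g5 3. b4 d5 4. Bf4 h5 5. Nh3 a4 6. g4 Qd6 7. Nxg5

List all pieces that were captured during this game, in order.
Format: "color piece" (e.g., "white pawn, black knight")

Tracking captures:
  Nxg5: captured black pawn

black pawn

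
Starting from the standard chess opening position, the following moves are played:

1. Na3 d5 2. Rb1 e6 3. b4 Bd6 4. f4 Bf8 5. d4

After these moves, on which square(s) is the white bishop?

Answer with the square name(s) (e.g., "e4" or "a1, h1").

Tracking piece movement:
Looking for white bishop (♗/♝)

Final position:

  a b c d e f g h
  ─────────────────
8│♜ ♞ ♝ ♛ ♚ ♝ ♞ ♜│8
7│♟ ♟ ♟ · · ♟ ♟ ♟│7
6│· · · · ♟ · · ·│6
5│· · · ♟ · · · ·│5
4│· ♙ · ♙ · ♙ · ·│4
3│♘ · · · · · · ·│3
2│♙ · ♙ · ♙ · ♙ ♙│2
1│· ♖ ♗ ♕ ♔ ♗ ♘ ♖│1
  ─────────────────
  a b c d e f g h


c1, f1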